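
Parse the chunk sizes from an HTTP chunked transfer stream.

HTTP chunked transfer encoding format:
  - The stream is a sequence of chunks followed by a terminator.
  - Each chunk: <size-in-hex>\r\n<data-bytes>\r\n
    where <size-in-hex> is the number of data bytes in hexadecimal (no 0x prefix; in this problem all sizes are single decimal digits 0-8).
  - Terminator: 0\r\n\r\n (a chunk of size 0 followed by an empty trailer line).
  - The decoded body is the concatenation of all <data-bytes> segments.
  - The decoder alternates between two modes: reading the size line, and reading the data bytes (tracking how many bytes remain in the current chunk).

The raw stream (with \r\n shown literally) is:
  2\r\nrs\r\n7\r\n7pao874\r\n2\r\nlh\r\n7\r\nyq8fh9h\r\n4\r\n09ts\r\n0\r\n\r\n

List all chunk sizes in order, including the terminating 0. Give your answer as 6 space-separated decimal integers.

Answer: 2 7 2 7 4 0

Derivation:
Chunk 1: stream[0..1]='2' size=0x2=2, data at stream[3..5]='rs' -> body[0..2], body so far='rs'
Chunk 2: stream[7..8]='7' size=0x7=7, data at stream[10..17]='7pao874' -> body[2..9], body so far='rs7pao874'
Chunk 3: stream[19..20]='2' size=0x2=2, data at stream[22..24]='lh' -> body[9..11], body so far='rs7pao874lh'
Chunk 4: stream[26..27]='7' size=0x7=7, data at stream[29..36]='yq8fh9h' -> body[11..18], body so far='rs7pao874lhyq8fh9h'
Chunk 5: stream[38..39]='4' size=0x4=4, data at stream[41..45]='09ts' -> body[18..22], body so far='rs7pao874lhyq8fh9h09ts'
Chunk 6: stream[47..48]='0' size=0 (terminator). Final body='rs7pao874lhyq8fh9h09ts' (22 bytes)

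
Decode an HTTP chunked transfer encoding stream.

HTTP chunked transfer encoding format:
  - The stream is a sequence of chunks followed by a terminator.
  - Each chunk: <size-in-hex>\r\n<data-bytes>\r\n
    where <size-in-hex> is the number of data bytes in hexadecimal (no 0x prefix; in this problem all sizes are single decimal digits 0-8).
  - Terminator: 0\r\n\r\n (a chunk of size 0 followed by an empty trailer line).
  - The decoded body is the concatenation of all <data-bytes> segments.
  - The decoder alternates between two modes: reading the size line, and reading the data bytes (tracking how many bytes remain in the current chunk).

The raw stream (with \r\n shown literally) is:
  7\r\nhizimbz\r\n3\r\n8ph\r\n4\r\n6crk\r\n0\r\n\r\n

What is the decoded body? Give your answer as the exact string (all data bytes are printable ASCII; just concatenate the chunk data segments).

Chunk 1: stream[0..1]='7' size=0x7=7, data at stream[3..10]='hizimbz' -> body[0..7], body so far='hizimbz'
Chunk 2: stream[12..13]='3' size=0x3=3, data at stream[15..18]='8ph' -> body[7..10], body so far='hizimbz8ph'
Chunk 3: stream[20..21]='4' size=0x4=4, data at stream[23..27]='6crk' -> body[10..14], body so far='hizimbz8ph6crk'
Chunk 4: stream[29..30]='0' size=0 (terminator). Final body='hizimbz8ph6crk' (14 bytes)

Answer: hizimbz8ph6crk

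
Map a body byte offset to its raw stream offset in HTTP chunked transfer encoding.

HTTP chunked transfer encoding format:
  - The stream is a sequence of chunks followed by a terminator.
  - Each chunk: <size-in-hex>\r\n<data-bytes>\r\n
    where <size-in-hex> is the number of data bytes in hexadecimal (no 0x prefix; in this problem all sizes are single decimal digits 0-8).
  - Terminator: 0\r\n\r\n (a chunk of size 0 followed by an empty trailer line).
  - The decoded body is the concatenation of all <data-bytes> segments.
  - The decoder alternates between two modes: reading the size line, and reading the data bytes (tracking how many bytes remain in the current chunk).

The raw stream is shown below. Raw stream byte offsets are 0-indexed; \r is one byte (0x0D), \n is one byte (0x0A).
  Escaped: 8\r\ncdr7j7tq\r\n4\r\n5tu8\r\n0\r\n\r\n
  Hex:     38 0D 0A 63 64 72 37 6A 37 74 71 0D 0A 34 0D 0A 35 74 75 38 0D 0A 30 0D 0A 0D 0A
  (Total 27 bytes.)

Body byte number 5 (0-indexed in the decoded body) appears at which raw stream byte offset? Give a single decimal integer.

Answer: 8

Derivation:
Chunk 1: stream[0..1]='8' size=0x8=8, data at stream[3..11]='cdr7j7tq' -> body[0..8], body so far='cdr7j7tq'
Chunk 2: stream[13..14]='4' size=0x4=4, data at stream[16..20]='5tu8' -> body[8..12], body so far='cdr7j7tq5tu8'
Chunk 3: stream[22..23]='0' size=0 (terminator). Final body='cdr7j7tq5tu8' (12 bytes)
Body byte 5 at stream offset 8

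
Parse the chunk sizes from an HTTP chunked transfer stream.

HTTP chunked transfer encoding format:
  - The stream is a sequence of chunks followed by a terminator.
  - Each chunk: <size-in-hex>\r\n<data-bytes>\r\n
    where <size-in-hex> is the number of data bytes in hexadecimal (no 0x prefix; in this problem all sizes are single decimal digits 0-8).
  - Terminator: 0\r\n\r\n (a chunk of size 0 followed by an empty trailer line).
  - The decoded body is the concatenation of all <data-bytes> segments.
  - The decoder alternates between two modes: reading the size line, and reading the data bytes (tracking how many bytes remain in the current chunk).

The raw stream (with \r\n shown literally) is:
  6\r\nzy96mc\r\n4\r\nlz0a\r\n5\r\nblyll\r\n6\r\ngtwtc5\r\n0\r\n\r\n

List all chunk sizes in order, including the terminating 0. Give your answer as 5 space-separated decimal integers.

Answer: 6 4 5 6 0

Derivation:
Chunk 1: stream[0..1]='6' size=0x6=6, data at stream[3..9]='zy96mc' -> body[0..6], body so far='zy96mc'
Chunk 2: stream[11..12]='4' size=0x4=4, data at stream[14..18]='lz0a' -> body[6..10], body so far='zy96mclz0a'
Chunk 3: stream[20..21]='5' size=0x5=5, data at stream[23..28]='blyll' -> body[10..15], body so far='zy96mclz0ablyll'
Chunk 4: stream[30..31]='6' size=0x6=6, data at stream[33..39]='gtwtc5' -> body[15..21], body so far='zy96mclz0ablyllgtwtc5'
Chunk 5: stream[41..42]='0' size=0 (terminator). Final body='zy96mclz0ablyllgtwtc5' (21 bytes)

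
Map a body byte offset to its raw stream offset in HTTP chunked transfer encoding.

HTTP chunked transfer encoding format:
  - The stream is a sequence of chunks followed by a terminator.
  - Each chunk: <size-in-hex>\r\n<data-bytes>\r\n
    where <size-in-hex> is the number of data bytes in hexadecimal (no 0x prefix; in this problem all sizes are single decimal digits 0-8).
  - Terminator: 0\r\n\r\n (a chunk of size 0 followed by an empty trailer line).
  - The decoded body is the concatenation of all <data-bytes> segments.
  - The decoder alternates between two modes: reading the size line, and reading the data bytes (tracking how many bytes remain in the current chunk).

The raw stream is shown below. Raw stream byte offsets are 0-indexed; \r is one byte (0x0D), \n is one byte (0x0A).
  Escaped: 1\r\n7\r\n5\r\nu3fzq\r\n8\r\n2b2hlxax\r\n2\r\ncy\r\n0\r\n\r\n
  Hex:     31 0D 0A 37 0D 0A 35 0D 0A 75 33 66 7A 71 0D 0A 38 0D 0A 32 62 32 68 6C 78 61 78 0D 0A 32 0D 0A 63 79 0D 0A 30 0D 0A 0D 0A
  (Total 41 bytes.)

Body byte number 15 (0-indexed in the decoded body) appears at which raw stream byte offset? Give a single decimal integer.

Chunk 1: stream[0..1]='1' size=0x1=1, data at stream[3..4]='7' -> body[0..1], body so far='7'
Chunk 2: stream[6..7]='5' size=0x5=5, data at stream[9..14]='u3fzq' -> body[1..6], body so far='7u3fzq'
Chunk 3: stream[16..17]='8' size=0x8=8, data at stream[19..27]='2b2hlxax' -> body[6..14], body so far='7u3fzq2b2hlxax'
Chunk 4: stream[29..30]='2' size=0x2=2, data at stream[32..34]='cy' -> body[14..16], body so far='7u3fzq2b2hlxaxcy'
Chunk 5: stream[36..37]='0' size=0 (terminator). Final body='7u3fzq2b2hlxaxcy' (16 bytes)
Body byte 15 at stream offset 33

Answer: 33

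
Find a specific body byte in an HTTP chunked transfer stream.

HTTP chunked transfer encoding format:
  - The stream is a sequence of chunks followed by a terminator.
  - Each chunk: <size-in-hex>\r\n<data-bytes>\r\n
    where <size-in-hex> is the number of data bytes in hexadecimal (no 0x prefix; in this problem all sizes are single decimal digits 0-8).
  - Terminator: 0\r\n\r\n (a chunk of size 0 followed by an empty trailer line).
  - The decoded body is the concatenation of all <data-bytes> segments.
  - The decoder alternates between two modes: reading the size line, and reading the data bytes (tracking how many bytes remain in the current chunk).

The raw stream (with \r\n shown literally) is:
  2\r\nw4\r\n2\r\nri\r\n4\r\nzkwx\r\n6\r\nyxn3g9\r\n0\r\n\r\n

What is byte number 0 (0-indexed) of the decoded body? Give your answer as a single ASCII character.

Answer: w

Derivation:
Chunk 1: stream[0..1]='2' size=0x2=2, data at stream[3..5]='w4' -> body[0..2], body so far='w4'
Chunk 2: stream[7..8]='2' size=0x2=2, data at stream[10..12]='ri' -> body[2..4], body so far='w4ri'
Chunk 3: stream[14..15]='4' size=0x4=4, data at stream[17..21]='zkwx' -> body[4..8], body so far='w4rizkwx'
Chunk 4: stream[23..24]='6' size=0x6=6, data at stream[26..32]='yxn3g9' -> body[8..14], body so far='w4rizkwxyxn3g9'
Chunk 5: stream[34..35]='0' size=0 (terminator). Final body='w4rizkwxyxn3g9' (14 bytes)
Body byte 0 = 'w'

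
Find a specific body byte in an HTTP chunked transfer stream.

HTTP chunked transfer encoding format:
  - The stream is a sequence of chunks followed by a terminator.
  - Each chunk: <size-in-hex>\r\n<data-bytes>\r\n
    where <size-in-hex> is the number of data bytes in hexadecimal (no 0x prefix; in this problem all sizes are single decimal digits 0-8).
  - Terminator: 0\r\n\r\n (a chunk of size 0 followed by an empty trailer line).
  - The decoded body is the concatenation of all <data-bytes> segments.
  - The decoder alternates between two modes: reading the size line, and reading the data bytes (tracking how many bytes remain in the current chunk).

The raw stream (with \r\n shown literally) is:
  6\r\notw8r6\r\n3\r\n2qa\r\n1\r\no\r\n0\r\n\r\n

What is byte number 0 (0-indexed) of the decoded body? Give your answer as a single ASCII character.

Answer: o

Derivation:
Chunk 1: stream[0..1]='6' size=0x6=6, data at stream[3..9]='otw8r6' -> body[0..6], body so far='otw8r6'
Chunk 2: stream[11..12]='3' size=0x3=3, data at stream[14..17]='2qa' -> body[6..9], body so far='otw8r62qa'
Chunk 3: stream[19..20]='1' size=0x1=1, data at stream[22..23]='o' -> body[9..10], body so far='otw8r62qao'
Chunk 4: stream[25..26]='0' size=0 (terminator). Final body='otw8r62qao' (10 bytes)
Body byte 0 = 'o'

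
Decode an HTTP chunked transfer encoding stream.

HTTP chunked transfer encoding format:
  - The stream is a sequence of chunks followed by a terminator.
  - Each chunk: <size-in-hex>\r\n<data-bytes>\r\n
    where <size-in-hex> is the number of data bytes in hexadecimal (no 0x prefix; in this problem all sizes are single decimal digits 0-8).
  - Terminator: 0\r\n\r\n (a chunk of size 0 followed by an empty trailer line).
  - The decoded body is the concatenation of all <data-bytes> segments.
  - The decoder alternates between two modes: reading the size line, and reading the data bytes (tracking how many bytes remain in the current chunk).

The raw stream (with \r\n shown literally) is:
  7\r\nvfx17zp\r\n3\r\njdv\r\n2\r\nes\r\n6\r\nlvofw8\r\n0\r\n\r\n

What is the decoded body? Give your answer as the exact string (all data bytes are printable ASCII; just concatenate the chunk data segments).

Answer: vfx17zpjdveslvofw8

Derivation:
Chunk 1: stream[0..1]='7' size=0x7=7, data at stream[3..10]='vfx17zp' -> body[0..7], body so far='vfx17zp'
Chunk 2: stream[12..13]='3' size=0x3=3, data at stream[15..18]='jdv' -> body[7..10], body so far='vfx17zpjdv'
Chunk 3: stream[20..21]='2' size=0x2=2, data at stream[23..25]='es' -> body[10..12], body so far='vfx17zpjdves'
Chunk 4: stream[27..28]='6' size=0x6=6, data at stream[30..36]='lvofw8' -> body[12..18], body so far='vfx17zpjdveslvofw8'
Chunk 5: stream[38..39]='0' size=0 (terminator). Final body='vfx17zpjdveslvofw8' (18 bytes)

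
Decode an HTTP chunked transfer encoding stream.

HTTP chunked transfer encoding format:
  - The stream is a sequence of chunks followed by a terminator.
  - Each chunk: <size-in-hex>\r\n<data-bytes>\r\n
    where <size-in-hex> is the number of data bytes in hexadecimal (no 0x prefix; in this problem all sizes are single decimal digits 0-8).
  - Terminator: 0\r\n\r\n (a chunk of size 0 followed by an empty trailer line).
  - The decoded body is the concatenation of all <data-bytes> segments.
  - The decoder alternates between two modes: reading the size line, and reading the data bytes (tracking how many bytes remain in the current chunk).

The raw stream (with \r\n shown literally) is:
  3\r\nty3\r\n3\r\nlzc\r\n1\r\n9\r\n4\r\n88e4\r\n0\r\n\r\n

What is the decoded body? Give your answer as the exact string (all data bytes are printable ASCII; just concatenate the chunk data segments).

Chunk 1: stream[0..1]='3' size=0x3=3, data at stream[3..6]='ty3' -> body[0..3], body so far='ty3'
Chunk 2: stream[8..9]='3' size=0x3=3, data at stream[11..14]='lzc' -> body[3..6], body so far='ty3lzc'
Chunk 3: stream[16..17]='1' size=0x1=1, data at stream[19..20]='9' -> body[6..7], body so far='ty3lzc9'
Chunk 4: stream[22..23]='4' size=0x4=4, data at stream[25..29]='88e4' -> body[7..11], body so far='ty3lzc988e4'
Chunk 5: stream[31..32]='0' size=0 (terminator). Final body='ty3lzc988e4' (11 bytes)

Answer: ty3lzc988e4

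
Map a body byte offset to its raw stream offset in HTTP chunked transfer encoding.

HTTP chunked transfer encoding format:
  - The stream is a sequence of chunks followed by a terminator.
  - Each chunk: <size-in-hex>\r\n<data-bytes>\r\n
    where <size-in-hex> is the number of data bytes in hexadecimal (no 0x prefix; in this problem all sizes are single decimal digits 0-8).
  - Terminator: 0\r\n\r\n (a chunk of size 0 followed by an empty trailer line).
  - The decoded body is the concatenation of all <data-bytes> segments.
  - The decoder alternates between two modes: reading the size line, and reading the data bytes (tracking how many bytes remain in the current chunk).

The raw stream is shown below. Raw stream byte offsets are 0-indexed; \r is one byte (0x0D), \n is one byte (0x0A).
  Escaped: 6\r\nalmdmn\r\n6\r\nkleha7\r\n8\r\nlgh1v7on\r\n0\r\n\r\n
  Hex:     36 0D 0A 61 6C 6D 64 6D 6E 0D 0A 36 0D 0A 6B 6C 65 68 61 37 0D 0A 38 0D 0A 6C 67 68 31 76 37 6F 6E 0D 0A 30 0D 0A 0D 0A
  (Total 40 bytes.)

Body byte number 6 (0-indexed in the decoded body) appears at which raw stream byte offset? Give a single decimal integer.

Chunk 1: stream[0..1]='6' size=0x6=6, data at stream[3..9]='almdmn' -> body[0..6], body so far='almdmn'
Chunk 2: stream[11..12]='6' size=0x6=6, data at stream[14..20]='kleha7' -> body[6..12], body so far='almdmnkleha7'
Chunk 3: stream[22..23]='8' size=0x8=8, data at stream[25..33]='lgh1v7on' -> body[12..20], body so far='almdmnkleha7lgh1v7on'
Chunk 4: stream[35..36]='0' size=0 (terminator). Final body='almdmnkleha7lgh1v7on' (20 bytes)
Body byte 6 at stream offset 14

Answer: 14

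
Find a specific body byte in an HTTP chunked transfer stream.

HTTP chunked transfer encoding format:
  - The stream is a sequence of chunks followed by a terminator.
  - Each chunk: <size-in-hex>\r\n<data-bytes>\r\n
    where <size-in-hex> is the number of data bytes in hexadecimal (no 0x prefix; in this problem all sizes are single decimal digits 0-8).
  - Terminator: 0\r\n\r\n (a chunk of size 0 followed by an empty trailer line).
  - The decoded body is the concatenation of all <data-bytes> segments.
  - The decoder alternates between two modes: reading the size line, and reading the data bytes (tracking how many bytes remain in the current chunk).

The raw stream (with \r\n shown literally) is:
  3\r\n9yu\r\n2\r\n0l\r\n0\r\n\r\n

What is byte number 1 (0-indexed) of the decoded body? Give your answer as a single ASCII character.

Chunk 1: stream[0..1]='3' size=0x3=3, data at stream[3..6]='9yu' -> body[0..3], body so far='9yu'
Chunk 2: stream[8..9]='2' size=0x2=2, data at stream[11..13]='0l' -> body[3..5], body so far='9yu0l'
Chunk 3: stream[15..16]='0' size=0 (terminator). Final body='9yu0l' (5 bytes)
Body byte 1 = 'y'

Answer: y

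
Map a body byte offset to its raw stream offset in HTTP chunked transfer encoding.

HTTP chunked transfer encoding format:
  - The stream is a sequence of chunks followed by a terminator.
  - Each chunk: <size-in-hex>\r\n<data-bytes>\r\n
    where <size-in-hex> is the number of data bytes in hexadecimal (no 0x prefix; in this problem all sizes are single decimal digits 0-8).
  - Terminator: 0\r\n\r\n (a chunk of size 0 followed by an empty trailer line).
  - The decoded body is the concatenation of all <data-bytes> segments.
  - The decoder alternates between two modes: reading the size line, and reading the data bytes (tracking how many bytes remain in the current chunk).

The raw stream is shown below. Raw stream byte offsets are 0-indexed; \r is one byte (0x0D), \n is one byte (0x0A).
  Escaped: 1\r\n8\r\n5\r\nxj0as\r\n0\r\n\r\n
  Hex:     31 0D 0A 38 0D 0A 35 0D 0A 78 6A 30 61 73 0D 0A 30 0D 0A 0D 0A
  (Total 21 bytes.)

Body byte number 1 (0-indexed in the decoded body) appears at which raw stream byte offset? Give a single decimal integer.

Answer: 9

Derivation:
Chunk 1: stream[0..1]='1' size=0x1=1, data at stream[3..4]='8' -> body[0..1], body so far='8'
Chunk 2: stream[6..7]='5' size=0x5=5, data at stream[9..14]='xj0as' -> body[1..6], body so far='8xj0as'
Chunk 3: stream[16..17]='0' size=0 (terminator). Final body='8xj0as' (6 bytes)
Body byte 1 at stream offset 9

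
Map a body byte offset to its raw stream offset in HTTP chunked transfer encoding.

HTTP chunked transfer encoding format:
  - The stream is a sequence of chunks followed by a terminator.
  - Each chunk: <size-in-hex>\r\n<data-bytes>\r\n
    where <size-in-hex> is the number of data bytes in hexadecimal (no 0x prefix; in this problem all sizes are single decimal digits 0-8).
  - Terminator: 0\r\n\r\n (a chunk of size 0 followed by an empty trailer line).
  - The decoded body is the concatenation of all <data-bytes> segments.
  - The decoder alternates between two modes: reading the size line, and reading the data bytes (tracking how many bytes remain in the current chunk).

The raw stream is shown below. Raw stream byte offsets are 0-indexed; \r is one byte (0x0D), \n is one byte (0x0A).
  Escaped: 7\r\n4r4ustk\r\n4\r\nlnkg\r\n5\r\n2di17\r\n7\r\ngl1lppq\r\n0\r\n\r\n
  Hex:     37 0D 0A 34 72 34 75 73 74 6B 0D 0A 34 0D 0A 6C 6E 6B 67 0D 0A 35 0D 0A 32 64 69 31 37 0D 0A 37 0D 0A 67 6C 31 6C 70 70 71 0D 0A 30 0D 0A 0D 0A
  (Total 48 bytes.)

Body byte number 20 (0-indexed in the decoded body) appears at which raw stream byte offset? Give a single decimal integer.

Chunk 1: stream[0..1]='7' size=0x7=7, data at stream[3..10]='4r4ustk' -> body[0..7], body so far='4r4ustk'
Chunk 2: stream[12..13]='4' size=0x4=4, data at stream[15..19]='lnkg' -> body[7..11], body so far='4r4ustklnkg'
Chunk 3: stream[21..22]='5' size=0x5=5, data at stream[24..29]='2di17' -> body[11..16], body so far='4r4ustklnkg2di17'
Chunk 4: stream[31..32]='7' size=0x7=7, data at stream[34..41]='gl1lppq' -> body[16..23], body so far='4r4ustklnkg2di17gl1lppq'
Chunk 5: stream[43..44]='0' size=0 (terminator). Final body='4r4ustklnkg2di17gl1lppq' (23 bytes)
Body byte 20 at stream offset 38

Answer: 38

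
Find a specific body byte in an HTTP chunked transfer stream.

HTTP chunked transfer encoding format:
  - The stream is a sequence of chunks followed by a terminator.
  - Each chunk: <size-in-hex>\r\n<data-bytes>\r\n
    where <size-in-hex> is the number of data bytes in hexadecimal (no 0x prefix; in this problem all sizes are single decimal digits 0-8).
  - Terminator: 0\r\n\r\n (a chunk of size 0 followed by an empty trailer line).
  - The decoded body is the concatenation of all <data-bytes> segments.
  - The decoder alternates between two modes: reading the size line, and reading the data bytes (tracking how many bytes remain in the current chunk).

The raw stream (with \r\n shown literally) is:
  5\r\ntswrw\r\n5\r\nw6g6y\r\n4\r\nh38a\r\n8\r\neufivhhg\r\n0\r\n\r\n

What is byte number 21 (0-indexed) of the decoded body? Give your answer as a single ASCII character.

Answer: g

Derivation:
Chunk 1: stream[0..1]='5' size=0x5=5, data at stream[3..8]='tswrw' -> body[0..5], body so far='tswrw'
Chunk 2: stream[10..11]='5' size=0x5=5, data at stream[13..18]='w6g6y' -> body[5..10], body so far='tswrww6g6y'
Chunk 3: stream[20..21]='4' size=0x4=4, data at stream[23..27]='h38a' -> body[10..14], body so far='tswrww6g6yh38a'
Chunk 4: stream[29..30]='8' size=0x8=8, data at stream[32..40]='eufivhhg' -> body[14..22], body so far='tswrww6g6yh38aeufivhhg'
Chunk 5: stream[42..43]='0' size=0 (terminator). Final body='tswrww6g6yh38aeufivhhg' (22 bytes)
Body byte 21 = 'g'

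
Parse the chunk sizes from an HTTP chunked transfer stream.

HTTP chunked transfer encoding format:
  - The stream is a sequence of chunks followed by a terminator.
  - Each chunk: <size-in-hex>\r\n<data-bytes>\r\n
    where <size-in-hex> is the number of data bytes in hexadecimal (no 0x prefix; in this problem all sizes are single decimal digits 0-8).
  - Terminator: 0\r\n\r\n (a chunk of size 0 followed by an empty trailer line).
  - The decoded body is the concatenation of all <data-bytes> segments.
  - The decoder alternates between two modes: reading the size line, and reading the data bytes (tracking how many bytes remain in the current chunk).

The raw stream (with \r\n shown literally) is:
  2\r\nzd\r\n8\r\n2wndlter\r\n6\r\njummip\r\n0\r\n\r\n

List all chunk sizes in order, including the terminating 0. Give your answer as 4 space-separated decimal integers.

Answer: 2 8 6 0

Derivation:
Chunk 1: stream[0..1]='2' size=0x2=2, data at stream[3..5]='zd' -> body[0..2], body so far='zd'
Chunk 2: stream[7..8]='8' size=0x8=8, data at stream[10..18]='2wndlter' -> body[2..10], body so far='zd2wndlter'
Chunk 3: stream[20..21]='6' size=0x6=6, data at stream[23..29]='jummip' -> body[10..16], body so far='zd2wndlterjummip'
Chunk 4: stream[31..32]='0' size=0 (terminator). Final body='zd2wndlterjummip' (16 bytes)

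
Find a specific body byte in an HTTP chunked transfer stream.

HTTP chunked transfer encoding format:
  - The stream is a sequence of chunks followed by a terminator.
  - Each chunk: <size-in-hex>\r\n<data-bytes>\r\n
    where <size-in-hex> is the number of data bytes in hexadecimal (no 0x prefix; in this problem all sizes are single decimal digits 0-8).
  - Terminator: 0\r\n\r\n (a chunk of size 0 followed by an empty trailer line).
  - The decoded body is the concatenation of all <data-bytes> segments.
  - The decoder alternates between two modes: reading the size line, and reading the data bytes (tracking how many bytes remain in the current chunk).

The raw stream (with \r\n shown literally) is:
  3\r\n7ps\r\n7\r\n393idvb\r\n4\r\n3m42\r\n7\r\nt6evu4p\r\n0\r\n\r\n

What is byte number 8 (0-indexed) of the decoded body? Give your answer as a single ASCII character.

Answer: v

Derivation:
Chunk 1: stream[0..1]='3' size=0x3=3, data at stream[3..6]='7ps' -> body[0..3], body so far='7ps'
Chunk 2: stream[8..9]='7' size=0x7=7, data at stream[11..18]='393idvb' -> body[3..10], body so far='7ps393idvb'
Chunk 3: stream[20..21]='4' size=0x4=4, data at stream[23..27]='3m42' -> body[10..14], body so far='7ps393idvb3m42'
Chunk 4: stream[29..30]='7' size=0x7=7, data at stream[32..39]='t6evu4p' -> body[14..21], body so far='7ps393idvb3m42t6evu4p'
Chunk 5: stream[41..42]='0' size=0 (terminator). Final body='7ps393idvb3m42t6evu4p' (21 bytes)
Body byte 8 = 'v'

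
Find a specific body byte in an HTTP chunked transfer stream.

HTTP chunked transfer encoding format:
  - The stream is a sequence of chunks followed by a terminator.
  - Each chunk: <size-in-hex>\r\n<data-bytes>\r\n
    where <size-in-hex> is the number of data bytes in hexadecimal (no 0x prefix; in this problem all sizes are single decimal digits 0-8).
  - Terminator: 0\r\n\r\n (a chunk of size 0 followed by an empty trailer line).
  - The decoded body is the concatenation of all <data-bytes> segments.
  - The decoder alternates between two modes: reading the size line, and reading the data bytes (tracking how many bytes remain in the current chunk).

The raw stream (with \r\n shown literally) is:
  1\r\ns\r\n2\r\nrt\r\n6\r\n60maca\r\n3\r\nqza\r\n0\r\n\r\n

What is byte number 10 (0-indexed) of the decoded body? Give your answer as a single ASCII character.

Chunk 1: stream[0..1]='1' size=0x1=1, data at stream[3..4]='s' -> body[0..1], body so far='s'
Chunk 2: stream[6..7]='2' size=0x2=2, data at stream[9..11]='rt' -> body[1..3], body so far='srt'
Chunk 3: stream[13..14]='6' size=0x6=6, data at stream[16..22]='60maca' -> body[3..9], body so far='srt60maca'
Chunk 4: stream[24..25]='3' size=0x3=3, data at stream[27..30]='qza' -> body[9..12], body so far='srt60macaqza'
Chunk 5: stream[32..33]='0' size=0 (terminator). Final body='srt60macaqza' (12 bytes)
Body byte 10 = 'z'

Answer: z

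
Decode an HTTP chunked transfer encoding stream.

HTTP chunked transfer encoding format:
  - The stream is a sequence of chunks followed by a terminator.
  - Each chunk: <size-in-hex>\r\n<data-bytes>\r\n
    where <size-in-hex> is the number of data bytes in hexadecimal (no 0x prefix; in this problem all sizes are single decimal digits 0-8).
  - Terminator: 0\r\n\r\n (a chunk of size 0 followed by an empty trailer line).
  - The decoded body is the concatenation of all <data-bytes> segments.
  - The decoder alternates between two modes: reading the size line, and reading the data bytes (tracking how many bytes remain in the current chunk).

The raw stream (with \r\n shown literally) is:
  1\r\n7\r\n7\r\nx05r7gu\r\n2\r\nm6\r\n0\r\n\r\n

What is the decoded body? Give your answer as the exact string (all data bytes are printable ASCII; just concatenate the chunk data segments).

Chunk 1: stream[0..1]='1' size=0x1=1, data at stream[3..4]='7' -> body[0..1], body so far='7'
Chunk 2: stream[6..7]='7' size=0x7=7, data at stream[9..16]='x05r7gu' -> body[1..8], body so far='7x05r7gu'
Chunk 3: stream[18..19]='2' size=0x2=2, data at stream[21..23]='m6' -> body[8..10], body so far='7x05r7gum6'
Chunk 4: stream[25..26]='0' size=0 (terminator). Final body='7x05r7gum6' (10 bytes)

Answer: 7x05r7gum6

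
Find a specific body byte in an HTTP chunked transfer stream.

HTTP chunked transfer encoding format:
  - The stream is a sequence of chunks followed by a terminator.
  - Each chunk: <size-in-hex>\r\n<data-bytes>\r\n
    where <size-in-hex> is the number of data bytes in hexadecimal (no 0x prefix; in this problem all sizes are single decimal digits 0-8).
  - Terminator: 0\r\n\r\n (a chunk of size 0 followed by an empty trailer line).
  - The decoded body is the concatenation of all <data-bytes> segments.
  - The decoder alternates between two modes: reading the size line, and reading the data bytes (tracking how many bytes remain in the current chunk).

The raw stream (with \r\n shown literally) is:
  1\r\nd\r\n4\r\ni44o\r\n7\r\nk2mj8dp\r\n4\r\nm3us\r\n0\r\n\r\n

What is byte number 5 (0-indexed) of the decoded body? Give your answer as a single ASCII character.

Answer: k

Derivation:
Chunk 1: stream[0..1]='1' size=0x1=1, data at stream[3..4]='d' -> body[0..1], body so far='d'
Chunk 2: stream[6..7]='4' size=0x4=4, data at stream[9..13]='i44o' -> body[1..5], body so far='di44o'
Chunk 3: stream[15..16]='7' size=0x7=7, data at stream[18..25]='k2mj8dp' -> body[5..12], body so far='di44ok2mj8dp'
Chunk 4: stream[27..28]='4' size=0x4=4, data at stream[30..34]='m3us' -> body[12..16], body so far='di44ok2mj8dpm3us'
Chunk 5: stream[36..37]='0' size=0 (terminator). Final body='di44ok2mj8dpm3us' (16 bytes)
Body byte 5 = 'k'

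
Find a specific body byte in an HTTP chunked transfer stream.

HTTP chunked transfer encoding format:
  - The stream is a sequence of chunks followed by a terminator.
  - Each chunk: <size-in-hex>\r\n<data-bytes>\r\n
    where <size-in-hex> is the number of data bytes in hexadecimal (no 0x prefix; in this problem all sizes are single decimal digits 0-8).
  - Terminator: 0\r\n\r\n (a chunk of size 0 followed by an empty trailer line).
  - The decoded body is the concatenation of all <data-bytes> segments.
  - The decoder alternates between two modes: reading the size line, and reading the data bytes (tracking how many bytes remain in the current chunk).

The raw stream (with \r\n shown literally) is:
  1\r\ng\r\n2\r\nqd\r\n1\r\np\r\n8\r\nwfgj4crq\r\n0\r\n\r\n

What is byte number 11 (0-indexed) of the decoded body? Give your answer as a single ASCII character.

Answer: q

Derivation:
Chunk 1: stream[0..1]='1' size=0x1=1, data at stream[3..4]='g' -> body[0..1], body so far='g'
Chunk 2: stream[6..7]='2' size=0x2=2, data at stream[9..11]='qd' -> body[1..3], body so far='gqd'
Chunk 3: stream[13..14]='1' size=0x1=1, data at stream[16..17]='p' -> body[3..4], body so far='gqdp'
Chunk 4: stream[19..20]='8' size=0x8=8, data at stream[22..30]='wfgj4crq' -> body[4..12], body so far='gqdpwfgj4crq'
Chunk 5: stream[32..33]='0' size=0 (terminator). Final body='gqdpwfgj4crq' (12 bytes)
Body byte 11 = 'q'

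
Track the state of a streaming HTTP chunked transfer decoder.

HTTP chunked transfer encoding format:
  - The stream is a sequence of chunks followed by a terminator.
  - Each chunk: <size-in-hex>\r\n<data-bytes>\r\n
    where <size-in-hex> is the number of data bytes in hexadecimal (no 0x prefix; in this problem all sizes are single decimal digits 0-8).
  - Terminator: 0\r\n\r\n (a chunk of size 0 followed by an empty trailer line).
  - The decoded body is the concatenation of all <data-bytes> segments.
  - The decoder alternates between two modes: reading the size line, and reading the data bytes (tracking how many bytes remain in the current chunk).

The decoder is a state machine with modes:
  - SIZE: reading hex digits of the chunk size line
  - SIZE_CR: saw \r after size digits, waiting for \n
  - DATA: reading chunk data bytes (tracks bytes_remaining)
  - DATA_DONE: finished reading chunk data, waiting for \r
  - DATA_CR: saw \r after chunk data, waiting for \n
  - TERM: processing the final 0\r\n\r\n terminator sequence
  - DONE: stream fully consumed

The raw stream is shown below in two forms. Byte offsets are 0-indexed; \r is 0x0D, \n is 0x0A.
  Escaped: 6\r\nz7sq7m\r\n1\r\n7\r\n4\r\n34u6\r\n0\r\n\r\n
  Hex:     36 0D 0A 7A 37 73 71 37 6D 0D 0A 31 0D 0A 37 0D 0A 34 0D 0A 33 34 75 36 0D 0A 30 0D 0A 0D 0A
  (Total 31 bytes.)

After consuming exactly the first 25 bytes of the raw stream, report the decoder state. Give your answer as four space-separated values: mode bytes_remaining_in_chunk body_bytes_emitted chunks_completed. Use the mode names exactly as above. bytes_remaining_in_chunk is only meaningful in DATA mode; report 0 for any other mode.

Byte 0 = '6': mode=SIZE remaining=0 emitted=0 chunks_done=0
Byte 1 = 0x0D: mode=SIZE_CR remaining=0 emitted=0 chunks_done=0
Byte 2 = 0x0A: mode=DATA remaining=6 emitted=0 chunks_done=0
Byte 3 = 'z': mode=DATA remaining=5 emitted=1 chunks_done=0
Byte 4 = '7': mode=DATA remaining=4 emitted=2 chunks_done=0
Byte 5 = 's': mode=DATA remaining=3 emitted=3 chunks_done=0
Byte 6 = 'q': mode=DATA remaining=2 emitted=4 chunks_done=0
Byte 7 = '7': mode=DATA remaining=1 emitted=5 chunks_done=0
Byte 8 = 'm': mode=DATA_DONE remaining=0 emitted=6 chunks_done=0
Byte 9 = 0x0D: mode=DATA_CR remaining=0 emitted=6 chunks_done=0
Byte 10 = 0x0A: mode=SIZE remaining=0 emitted=6 chunks_done=1
Byte 11 = '1': mode=SIZE remaining=0 emitted=6 chunks_done=1
Byte 12 = 0x0D: mode=SIZE_CR remaining=0 emitted=6 chunks_done=1
Byte 13 = 0x0A: mode=DATA remaining=1 emitted=6 chunks_done=1
Byte 14 = '7': mode=DATA_DONE remaining=0 emitted=7 chunks_done=1
Byte 15 = 0x0D: mode=DATA_CR remaining=0 emitted=7 chunks_done=1
Byte 16 = 0x0A: mode=SIZE remaining=0 emitted=7 chunks_done=2
Byte 17 = '4': mode=SIZE remaining=0 emitted=7 chunks_done=2
Byte 18 = 0x0D: mode=SIZE_CR remaining=0 emitted=7 chunks_done=2
Byte 19 = 0x0A: mode=DATA remaining=4 emitted=7 chunks_done=2
Byte 20 = '3': mode=DATA remaining=3 emitted=8 chunks_done=2
Byte 21 = '4': mode=DATA remaining=2 emitted=9 chunks_done=2
Byte 22 = 'u': mode=DATA remaining=1 emitted=10 chunks_done=2
Byte 23 = '6': mode=DATA_DONE remaining=0 emitted=11 chunks_done=2
Byte 24 = 0x0D: mode=DATA_CR remaining=0 emitted=11 chunks_done=2

Answer: DATA_CR 0 11 2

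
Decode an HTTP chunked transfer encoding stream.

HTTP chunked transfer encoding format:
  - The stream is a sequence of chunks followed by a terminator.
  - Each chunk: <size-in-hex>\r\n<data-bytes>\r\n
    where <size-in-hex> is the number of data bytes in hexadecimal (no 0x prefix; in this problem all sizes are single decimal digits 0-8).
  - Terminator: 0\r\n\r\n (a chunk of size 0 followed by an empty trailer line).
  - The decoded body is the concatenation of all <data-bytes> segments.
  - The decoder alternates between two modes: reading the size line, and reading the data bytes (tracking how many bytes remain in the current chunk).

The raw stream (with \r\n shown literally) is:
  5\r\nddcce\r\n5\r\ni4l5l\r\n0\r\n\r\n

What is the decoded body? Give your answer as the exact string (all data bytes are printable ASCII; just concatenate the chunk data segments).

Chunk 1: stream[0..1]='5' size=0x5=5, data at stream[3..8]='ddcce' -> body[0..5], body so far='ddcce'
Chunk 2: stream[10..11]='5' size=0x5=5, data at stream[13..18]='i4l5l' -> body[5..10], body so far='ddccei4l5l'
Chunk 3: stream[20..21]='0' size=0 (terminator). Final body='ddccei4l5l' (10 bytes)

Answer: ddccei4l5l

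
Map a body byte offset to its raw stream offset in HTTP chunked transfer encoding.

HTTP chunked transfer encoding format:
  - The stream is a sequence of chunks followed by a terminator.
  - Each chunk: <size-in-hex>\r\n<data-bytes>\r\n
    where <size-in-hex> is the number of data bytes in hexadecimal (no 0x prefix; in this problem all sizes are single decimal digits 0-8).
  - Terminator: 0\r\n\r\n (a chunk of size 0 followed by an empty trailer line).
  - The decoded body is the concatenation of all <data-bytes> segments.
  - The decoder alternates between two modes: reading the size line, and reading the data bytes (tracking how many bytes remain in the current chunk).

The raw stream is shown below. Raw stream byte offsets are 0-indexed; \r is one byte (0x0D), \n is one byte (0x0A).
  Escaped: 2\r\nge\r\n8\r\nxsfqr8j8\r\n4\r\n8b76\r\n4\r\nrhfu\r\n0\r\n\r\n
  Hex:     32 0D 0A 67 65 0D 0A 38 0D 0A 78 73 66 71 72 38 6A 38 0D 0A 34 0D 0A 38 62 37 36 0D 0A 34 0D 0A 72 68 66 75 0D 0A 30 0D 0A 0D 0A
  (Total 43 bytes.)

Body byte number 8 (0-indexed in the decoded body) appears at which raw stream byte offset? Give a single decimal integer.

Chunk 1: stream[0..1]='2' size=0x2=2, data at stream[3..5]='ge' -> body[0..2], body so far='ge'
Chunk 2: stream[7..8]='8' size=0x8=8, data at stream[10..18]='xsfqr8j8' -> body[2..10], body so far='gexsfqr8j8'
Chunk 3: stream[20..21]='4' size=0x4=4, data at stream[23..27]='8b76' -> body[10..14], body so far='gexsfqr8j88b76'
Chunk 4: stream[29..30]='4' size=0x4=4, data at stream[32..36]='rhfu' -> body[14..18], body so far='gexsfqr8j88b76rhfu'
Chunk 5: stream[38..39]='0' size=0 (terminator). Final body='gexsfqr8j88b76rhfu' (18 bytes)
Body byte 8 at stream offset 16

Answer: 16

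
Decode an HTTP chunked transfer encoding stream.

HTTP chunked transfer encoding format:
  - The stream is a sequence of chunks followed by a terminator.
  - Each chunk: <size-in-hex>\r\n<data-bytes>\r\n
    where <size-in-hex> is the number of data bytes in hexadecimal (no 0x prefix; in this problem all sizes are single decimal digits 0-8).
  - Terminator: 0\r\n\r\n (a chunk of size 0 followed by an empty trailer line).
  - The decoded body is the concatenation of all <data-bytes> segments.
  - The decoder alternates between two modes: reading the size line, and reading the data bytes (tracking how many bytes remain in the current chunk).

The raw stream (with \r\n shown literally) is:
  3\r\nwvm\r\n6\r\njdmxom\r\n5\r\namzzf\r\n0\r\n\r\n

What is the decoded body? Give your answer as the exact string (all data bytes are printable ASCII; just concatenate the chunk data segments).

Chunk 1: stream[0..1]='3' size=0x3=3, data at stream[3..6]='wvm' -> body[0..3], body so far='wvm'
Chunk 2: stream[8..9]='6' size=0x6=6, data at stream[11..17]='jdmxom' -> body[3..9], body so far='wvmjdmxom'
Chunk 3: stream[19..20]='5' size=0x5=5, data at stream[22..27]='amzzf' -> body[9..14], body so far='wvmjdmxomamzzf'
Chunk 4: stream[29..30]='0' size=0 (terminator). Final body='wvmjdmxomamzzf' (14 bytes)

Answer: wvmjdmxomamzzf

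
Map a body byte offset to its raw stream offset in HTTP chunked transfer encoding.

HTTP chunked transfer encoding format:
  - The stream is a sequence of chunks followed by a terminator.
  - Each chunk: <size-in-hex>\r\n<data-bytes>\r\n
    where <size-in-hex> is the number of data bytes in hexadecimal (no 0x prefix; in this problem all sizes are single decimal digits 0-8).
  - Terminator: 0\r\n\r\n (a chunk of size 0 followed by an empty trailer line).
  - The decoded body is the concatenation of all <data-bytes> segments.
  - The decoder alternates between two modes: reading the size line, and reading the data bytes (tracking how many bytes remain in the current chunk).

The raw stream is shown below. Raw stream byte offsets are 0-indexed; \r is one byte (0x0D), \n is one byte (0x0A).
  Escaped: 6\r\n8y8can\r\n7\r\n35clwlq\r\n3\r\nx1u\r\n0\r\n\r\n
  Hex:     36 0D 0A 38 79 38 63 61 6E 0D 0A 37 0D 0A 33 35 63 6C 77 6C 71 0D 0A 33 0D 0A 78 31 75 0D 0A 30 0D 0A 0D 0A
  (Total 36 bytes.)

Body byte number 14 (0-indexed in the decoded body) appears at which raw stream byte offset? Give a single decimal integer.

Answer: 27

Derivation:
Chunk 1: stream[0..1]='6' size=0x6=6, data at stream[3..9]='8y8can' -> body[0..6], body so far='8y8can'
Chunk 2: stream[11..12]='7' size=0x7=7, data at stream[14..21]='35clwlq' -> body[6..13], body so far='8y8can35clwlq'
Chunk 3: stream[23..24]='3' size=0x3=3, data at stream[26..29]='x1u' -> body[13..16], body so far='8y8can35clwlqx1u'
Chunk 4: stream[31..32]='0' size=0 (terminator). Final body='8y8can35clwlqx1u' (16 bytes)
Body byte 14 at stream offset 27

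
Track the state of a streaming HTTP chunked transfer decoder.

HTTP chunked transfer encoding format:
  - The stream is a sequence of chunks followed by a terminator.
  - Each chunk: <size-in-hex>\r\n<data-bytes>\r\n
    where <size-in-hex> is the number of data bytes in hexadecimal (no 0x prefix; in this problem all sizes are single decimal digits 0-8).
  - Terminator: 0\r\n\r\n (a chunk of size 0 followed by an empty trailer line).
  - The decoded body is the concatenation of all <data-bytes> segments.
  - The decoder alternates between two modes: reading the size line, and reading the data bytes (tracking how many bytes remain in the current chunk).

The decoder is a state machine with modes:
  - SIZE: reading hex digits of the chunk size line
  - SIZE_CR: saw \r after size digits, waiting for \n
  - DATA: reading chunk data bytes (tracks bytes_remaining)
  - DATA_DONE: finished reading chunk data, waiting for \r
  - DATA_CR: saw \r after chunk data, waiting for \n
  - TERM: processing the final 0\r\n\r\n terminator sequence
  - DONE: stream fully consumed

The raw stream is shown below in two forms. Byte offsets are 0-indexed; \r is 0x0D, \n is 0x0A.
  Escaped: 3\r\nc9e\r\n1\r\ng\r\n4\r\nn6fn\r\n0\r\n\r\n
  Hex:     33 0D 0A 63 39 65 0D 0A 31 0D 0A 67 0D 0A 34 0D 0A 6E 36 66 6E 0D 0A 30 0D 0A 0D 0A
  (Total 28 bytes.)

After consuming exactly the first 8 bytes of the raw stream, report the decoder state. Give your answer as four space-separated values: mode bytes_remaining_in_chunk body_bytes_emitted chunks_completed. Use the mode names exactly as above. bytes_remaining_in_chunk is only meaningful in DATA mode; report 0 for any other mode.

Byte 0 = '3': mode=SIZE remaining=0 emitted=0 chunks_done=0
Byte 1 = 0x0D: mode=SIZE_CR remaining=0 emitted=0 chunks_done=0
Byte 2 = 0x0A: mode=DATA remaining=3 emitted=0 chunks_done=0
Byte 3 = 'c': mode=DATA remaining=2 emitted=1 chunks_done=0
Byte 4 = '9': mode=DATA remaining=1 emitted=2 chunks_done=0
Byte 5 = 'e': mode=DATA_DONE remaining=0 emitted=3 chunks_done=0
Byte 6 = 0x0D: mode=DATA_CR remaining=0 emitted=3 chunks_done=0
Byte 7 = 0x0A: mode=SIZE remaining=0 emitted=3 chunks_done=1

Answer: SIZE 0 3 1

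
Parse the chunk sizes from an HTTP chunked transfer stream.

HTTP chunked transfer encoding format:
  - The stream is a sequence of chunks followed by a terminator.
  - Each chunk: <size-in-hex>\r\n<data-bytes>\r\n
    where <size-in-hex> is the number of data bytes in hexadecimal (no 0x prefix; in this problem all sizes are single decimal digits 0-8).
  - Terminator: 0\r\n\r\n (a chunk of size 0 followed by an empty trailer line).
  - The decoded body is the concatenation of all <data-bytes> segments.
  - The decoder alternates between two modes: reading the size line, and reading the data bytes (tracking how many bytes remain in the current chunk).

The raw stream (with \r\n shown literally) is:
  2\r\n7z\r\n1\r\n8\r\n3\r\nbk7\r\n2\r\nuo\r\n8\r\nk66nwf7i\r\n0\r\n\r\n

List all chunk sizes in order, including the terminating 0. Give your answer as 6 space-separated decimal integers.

Answer: 2 1 3 2 8 0

Derivation:
Chunk 1: stream[0..1]='2' size=0x2=2, data at stream[3..5]='7z' -> body[0..2], body so far='7z'
Chunk 2: stream[7..8]='1' size=0x1=1, data at stream[10..11]='8' -> body[2..3], body so far='7z8'
Chunk 3: stream[13..14]='3' size=0x3=3, data at stream[16..19]='bk7' -> body[3..6], body so far='7z8bk7'
Chunk 4: stream[21..22]='2' size=0x2=2, data at stream[24..26]='uo' -> body[6..8], body so far='7z8bk7uo'
Chunk 5: stream[28..29]='8' size=0x8=8, data at stream[31..39]='k66nwf7i' -> body[8..16], body so far='7z8bk7uok66nwf7i'
Chunk 6: stream[41..42]='0' size=0 (terminator). Final body='7z8bk7uok66nwf7i' (16 bytes)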